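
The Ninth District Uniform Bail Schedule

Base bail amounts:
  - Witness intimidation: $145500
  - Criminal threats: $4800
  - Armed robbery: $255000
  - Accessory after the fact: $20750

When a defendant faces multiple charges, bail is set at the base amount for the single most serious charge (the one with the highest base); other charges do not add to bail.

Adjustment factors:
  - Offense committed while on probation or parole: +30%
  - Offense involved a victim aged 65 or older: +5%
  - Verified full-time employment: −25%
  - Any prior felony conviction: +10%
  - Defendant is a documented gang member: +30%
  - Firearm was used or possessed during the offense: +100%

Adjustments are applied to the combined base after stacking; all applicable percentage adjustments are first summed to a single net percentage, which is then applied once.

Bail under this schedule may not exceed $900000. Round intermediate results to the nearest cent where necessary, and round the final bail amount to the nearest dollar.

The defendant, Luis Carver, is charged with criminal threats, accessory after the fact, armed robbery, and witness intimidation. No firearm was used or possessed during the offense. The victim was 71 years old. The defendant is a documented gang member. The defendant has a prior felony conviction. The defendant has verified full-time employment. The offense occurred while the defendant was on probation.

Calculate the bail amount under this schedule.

$382500

Base amounts from the schedule: criminal threats $4800; accessory after the fact $20750; armed robbery $255000; witness intimidation $145500.
Stacking rule: use the highest base only. Highest is armed robbery at $255000. Combined base = $255000.
Net percentage adjustment: +30% +5% −25% +10% +30% = +50%. $255000 × 1.5 = $382500.
$382500 is within the $900000 maximum.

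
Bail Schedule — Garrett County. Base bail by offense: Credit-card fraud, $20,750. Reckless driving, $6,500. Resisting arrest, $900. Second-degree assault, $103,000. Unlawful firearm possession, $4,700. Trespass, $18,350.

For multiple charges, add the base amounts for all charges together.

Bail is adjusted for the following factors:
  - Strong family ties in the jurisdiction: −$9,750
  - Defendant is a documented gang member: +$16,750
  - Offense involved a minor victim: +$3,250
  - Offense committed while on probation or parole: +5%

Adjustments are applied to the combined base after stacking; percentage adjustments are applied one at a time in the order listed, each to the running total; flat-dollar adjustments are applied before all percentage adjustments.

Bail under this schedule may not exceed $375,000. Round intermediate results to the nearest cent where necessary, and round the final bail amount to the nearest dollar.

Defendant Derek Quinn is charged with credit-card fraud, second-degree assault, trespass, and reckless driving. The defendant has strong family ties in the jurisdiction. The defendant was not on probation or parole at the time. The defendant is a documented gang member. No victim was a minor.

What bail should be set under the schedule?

$155,600

Base amounts from the schedule: credit-card fraud $20,750; second-degree assault $103,000; trespass $18,350; reckless driving $6,500.
Stacking rule: sum of all bases. $20,750 + $103,000 + $18,350 + $6,500 = $148,600.
Strong family ties in the jurisdiction (−$9,750 flat): $148,600 − $9,750 = $138,850.
Defendant is a documented gang member (+$16,750 flat): $138,850 + $16,750 = $155,600.
$155,600 is within the $375,000 maximum.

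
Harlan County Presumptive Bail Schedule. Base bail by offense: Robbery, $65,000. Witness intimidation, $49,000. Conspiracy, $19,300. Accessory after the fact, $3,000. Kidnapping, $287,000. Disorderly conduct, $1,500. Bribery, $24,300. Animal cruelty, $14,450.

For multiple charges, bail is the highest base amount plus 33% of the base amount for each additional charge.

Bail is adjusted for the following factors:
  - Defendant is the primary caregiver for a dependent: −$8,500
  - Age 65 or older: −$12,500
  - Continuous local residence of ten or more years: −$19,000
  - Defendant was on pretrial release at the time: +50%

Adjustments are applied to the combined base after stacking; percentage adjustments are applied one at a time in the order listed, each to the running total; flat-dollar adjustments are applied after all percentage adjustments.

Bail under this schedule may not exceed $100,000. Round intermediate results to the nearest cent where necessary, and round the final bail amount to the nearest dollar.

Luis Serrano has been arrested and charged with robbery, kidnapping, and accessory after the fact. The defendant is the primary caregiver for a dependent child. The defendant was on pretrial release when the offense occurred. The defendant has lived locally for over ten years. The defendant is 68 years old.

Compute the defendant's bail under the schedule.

$100,000

Base amounts from the schedule: robbery $65,000; kidnapping $287,000; accessory after the fact $3,000.
Stacking rule: highest base plus 33% of each additional charge. Highest is kidnapping at $287,000. Additional: $65,000 × 33% = $21,450; $3,000 × 33% = $990. Combined base = $287,000 + $22,440 = $309,440.
Defendant was on pretrial release at the time (+50%): $309,440 × 1.5 = $464,160.
Defendant is the primary caregiver for a dependent (−$8,500 flat): $464,160 − $8,500 = $455,660.
Age 65 or older (−$12,500 flat): $455,660 − $12,500 = $443,160.
Continuous local residence of ten or more years (−$19,000 flat): $443,160 − $19,000 = $424,160.
Result $424,160 exceeds the maximum of $100,000; bail is capped at $100,000.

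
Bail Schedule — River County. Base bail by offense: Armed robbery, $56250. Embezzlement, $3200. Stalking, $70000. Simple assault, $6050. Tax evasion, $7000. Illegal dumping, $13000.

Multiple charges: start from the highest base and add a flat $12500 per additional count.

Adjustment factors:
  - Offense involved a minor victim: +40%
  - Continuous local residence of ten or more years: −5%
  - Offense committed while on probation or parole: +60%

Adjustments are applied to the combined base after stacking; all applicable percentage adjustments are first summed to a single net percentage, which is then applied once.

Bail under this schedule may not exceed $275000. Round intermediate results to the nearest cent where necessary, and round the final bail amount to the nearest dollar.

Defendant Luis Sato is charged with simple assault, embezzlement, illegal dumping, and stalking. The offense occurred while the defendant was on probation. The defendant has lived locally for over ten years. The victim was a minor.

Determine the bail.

Base amounts from the schedule: simple assault $6050; embezzlement $3200; illegal dumping $13000; stalking $70000.
Stacking rule: highest base plus $12500 per additional charge. Highest is stalking at $70000; 3 additional charges → +$37500. Combined base = $107500.
Net percentage adjustment: +40% −5% +60% = +95%. $107500 × 1.95 = $209625.
$209625 is within the $275000 maximum.

$209625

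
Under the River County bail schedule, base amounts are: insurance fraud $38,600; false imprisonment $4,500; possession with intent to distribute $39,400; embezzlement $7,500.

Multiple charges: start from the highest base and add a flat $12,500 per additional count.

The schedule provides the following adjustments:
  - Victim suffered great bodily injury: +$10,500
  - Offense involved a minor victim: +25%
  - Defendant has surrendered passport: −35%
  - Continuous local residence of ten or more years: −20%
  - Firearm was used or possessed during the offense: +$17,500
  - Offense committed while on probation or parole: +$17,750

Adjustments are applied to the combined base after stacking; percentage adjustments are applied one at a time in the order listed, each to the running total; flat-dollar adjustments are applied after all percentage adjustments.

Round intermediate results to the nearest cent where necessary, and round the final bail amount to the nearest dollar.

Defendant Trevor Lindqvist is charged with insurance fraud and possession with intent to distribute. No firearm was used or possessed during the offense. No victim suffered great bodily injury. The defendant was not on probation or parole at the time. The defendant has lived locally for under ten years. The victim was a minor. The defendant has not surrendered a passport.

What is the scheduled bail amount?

$64,875

Base amounts from the schedule: insurance fraud $38,600; possession with intent to distribute $39,400.
Stacking rule: highest base plus $12,500 per additional charge. Highest is possession with intent to distribute at $39,400; 1 additional charge → +$12,500. Combined base = $51,900.
Offense involved a minor victim (+25%): $51,900 × 1.25 = $64,875.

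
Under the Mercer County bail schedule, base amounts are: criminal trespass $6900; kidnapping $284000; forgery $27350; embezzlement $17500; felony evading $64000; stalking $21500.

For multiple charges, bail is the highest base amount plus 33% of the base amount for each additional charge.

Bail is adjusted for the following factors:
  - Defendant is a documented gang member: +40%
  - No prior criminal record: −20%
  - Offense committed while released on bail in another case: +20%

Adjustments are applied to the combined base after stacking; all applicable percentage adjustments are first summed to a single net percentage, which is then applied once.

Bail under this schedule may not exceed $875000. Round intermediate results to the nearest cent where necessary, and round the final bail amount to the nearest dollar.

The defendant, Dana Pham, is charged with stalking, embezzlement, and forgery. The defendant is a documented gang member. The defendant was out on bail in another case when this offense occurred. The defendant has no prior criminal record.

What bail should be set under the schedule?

$56308

Base amounts from the schedule: stalking $21500; embezzlement $17500; forgery $27350.
Stacking rule: highest base plus 33% of each additional charge. Highest is forgery at $27350. Additional: $21500 × 33% = $7095; $17500 × 33% = $5775. Combined base = $27350 + $12870 = $40220.
Net percentage adjustment: +40% −20% +20% = +40%. $40220 × 1.4 = $56308.
$56308 is within the $875000 maximum.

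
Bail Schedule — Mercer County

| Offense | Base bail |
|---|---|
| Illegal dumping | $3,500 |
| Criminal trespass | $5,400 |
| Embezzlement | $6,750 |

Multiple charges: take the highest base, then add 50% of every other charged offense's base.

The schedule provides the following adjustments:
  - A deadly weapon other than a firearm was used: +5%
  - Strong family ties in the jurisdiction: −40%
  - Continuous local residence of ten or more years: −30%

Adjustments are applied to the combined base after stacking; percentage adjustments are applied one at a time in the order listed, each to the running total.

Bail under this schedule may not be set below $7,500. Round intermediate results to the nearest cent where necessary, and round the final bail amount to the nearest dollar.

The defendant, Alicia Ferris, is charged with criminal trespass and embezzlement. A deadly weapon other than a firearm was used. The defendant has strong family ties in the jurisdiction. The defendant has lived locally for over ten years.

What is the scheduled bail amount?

Base amounts from the schedule: criminal trespass $5,400; embezzlement $6,750.
Stacking rule: highest base plus 50% of each additional charge. Highest is embezzlement at $6,750. Additional: $5,400 × 50% = $2,700. Combined base = $6,750 + $2,700 = $9,450.
A deadly weapon other than a firearm was used (+5%): $9,450 × 1.05 = $9,922.50.
Strong family ties in the jurisdiction (−40%): $9,922.50 × 0.6 = $5,953.50.
Continuous local residence of ten or more years (−30%): $5,953.50 × 0.7 = $4,167.45.
Result $4,167.45 is below the minimum of $7,500; bail is set at the minimum $7,500.

$7,500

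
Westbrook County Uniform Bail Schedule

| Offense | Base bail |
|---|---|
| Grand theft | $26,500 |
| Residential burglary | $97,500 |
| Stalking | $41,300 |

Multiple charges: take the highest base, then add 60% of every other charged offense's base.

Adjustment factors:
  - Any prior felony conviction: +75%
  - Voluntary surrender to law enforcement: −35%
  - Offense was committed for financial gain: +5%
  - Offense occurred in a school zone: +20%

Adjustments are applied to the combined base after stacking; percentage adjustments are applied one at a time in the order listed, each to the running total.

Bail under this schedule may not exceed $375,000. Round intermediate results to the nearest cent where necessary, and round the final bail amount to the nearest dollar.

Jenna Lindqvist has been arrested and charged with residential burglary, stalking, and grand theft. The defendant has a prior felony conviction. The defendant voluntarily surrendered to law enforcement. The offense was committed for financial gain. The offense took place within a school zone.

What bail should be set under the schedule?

Base amounts from the schedule: residential burglary $97,500; stalking $41,300; grand theft $26,500.
Stacking rule: highest base plus 60% of each additional charge. Highest is residential burglary at $97,500. Additional: $41,300 × 60% = $24,780; $26,500 × 60% = $15,900. Combined base = $97,500 + $40,680 = $138,180.
Any prior felony conviction (+75%): $138,180 × 1.75 = $241,815.
Voluntary surrender to law enforcement (−35%): $241,815 × 0.65 = $157,179.75.
Offense was committed for financial gain (+5%): $157,179.75 × 1.05 = $165,038.74.
Offense occurred in a school zone (+20%): $165,038.74 × 1.2 = $198,046.49.
$198,046.49 is within the $375,000 maximum.
Rounded to the nearest dollar: $198,046.

$198,046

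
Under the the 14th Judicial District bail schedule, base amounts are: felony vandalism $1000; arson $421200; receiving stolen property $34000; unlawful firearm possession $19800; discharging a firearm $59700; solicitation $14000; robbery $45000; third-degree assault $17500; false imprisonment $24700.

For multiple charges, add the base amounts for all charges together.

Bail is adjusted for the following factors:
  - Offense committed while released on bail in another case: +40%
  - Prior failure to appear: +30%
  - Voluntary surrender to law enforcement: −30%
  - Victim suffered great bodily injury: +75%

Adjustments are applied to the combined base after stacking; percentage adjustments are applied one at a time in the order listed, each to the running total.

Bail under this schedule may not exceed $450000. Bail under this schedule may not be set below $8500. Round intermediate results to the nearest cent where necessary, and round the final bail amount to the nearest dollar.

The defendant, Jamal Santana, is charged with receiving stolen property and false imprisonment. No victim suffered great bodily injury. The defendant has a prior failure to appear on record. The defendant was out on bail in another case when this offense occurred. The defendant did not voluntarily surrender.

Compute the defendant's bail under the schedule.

Base amounts from the schedule: receiving stolen property $34000; false imprisonment $24700.
Stacking rule: sum of all bases. $34000 + $24700 = $58700.
Offense committed while released on bail in another case (+40%): $58700 × 1.4 = $82180.
Prior failure to appear (+30%): $82180 × 1.3 = $106834.
$106834 is within the $450000 maximum.
$106834 is at or above the $8500 minimum.

$106834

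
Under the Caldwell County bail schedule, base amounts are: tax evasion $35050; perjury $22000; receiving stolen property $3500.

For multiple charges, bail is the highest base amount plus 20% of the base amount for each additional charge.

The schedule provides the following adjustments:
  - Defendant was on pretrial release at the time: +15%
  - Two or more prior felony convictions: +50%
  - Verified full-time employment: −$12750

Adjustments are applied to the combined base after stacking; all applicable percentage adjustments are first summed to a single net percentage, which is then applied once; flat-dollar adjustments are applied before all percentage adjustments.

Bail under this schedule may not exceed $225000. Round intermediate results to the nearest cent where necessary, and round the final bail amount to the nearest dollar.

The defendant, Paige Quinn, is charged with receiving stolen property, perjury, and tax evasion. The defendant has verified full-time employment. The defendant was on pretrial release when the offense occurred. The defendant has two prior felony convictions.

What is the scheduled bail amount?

Base amounts from the schedule: receiving stolen property $3500; perjury $22000; tax evasion $35050.
Stacking rule: highest base plus 20% of each additional charge. Highest is tax evasion at $35050. Additional: $3500 × 20% = $700; $22000 × 20% = $4400. Combined base = $35050 + $5100 = $40150.
Verified full-time employment (−$12750 flat): $40150 − $12750 = $27400.
Net percentage adjustment: +15% +50% = +65%. $27400 × 1.65 = $45210.
$45210 is within the $225000 maximum.

$45210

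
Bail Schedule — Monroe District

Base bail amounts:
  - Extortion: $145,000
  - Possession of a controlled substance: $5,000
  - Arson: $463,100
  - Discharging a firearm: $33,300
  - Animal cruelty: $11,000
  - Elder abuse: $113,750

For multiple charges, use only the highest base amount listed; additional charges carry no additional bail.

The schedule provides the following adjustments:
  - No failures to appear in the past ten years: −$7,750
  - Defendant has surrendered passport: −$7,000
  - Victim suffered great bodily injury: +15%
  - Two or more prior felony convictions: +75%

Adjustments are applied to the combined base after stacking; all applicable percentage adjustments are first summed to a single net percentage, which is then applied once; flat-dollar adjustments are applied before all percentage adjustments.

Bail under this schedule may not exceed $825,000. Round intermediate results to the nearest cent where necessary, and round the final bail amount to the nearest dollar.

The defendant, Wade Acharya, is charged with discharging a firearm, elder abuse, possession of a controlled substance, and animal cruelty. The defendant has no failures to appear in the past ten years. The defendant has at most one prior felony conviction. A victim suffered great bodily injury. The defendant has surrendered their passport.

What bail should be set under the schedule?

Base amounts from the schedule: discharging a firearm $33,300; elder abuse $113,750; possession of a controlled substance $5,000; animal cruelty $11,000.
Stacking rule: use the highest base only. Highest is elder abuse at $113,750. Combined base = $113,750.
No failures to appear in the past ten years (−$7,750 flat): $113,750 − $7,750 = $106,000.
Defendant has surrendered passport (−$7,000 flat): $106,000 − $7,000 = $99,000.
Victim suffered great bodily injury (+15%): $99,000 × 1.15 = $113,850.
$113,850 is within the $825,000 maximum.

$113,850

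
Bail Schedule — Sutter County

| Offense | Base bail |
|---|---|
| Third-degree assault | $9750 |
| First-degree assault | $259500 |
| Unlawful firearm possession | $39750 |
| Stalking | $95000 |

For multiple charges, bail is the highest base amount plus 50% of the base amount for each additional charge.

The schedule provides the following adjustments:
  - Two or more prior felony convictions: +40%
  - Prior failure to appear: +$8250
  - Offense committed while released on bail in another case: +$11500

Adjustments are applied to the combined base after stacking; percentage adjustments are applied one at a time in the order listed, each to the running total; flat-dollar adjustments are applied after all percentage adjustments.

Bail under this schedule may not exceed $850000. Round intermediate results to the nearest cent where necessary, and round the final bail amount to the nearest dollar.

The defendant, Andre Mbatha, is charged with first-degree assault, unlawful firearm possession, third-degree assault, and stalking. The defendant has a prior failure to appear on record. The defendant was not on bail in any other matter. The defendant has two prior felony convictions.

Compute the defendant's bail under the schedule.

Base amounts from the schedule: first-degree assault $259500; unlawful firearm possession $39750; third-degree assault $9750; stalking $95000.
Stacking rule: highest base plus 50% of each additional charge. Highest is first-degree assault at $259500. Additional: $39750 × 50% = $19875; $9750 × 50% = $4875; $95000 × 50% = $47500. Combined base = $259500 + $72250 = $331750.
Two or more prior felony convictions (+40%): $331750 × 1.4 = $464450.
Prior failure to appear (+$8250 flat): $464450 + $8250 = $472700.
$472700 is within the $850000 maximum.

$472700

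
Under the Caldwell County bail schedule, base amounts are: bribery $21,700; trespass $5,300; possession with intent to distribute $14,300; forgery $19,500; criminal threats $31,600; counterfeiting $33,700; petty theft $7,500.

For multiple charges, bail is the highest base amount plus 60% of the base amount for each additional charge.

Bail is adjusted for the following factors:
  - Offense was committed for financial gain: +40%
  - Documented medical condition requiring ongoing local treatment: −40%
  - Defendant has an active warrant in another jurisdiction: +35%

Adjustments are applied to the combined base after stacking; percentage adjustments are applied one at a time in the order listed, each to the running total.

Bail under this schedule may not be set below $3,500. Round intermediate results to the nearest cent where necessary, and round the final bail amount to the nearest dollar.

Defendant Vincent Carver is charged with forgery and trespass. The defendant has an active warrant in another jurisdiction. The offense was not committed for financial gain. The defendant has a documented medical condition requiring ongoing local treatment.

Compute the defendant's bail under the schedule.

Base amounts from the schedule: forgery $19,500; trespass $5,300.
Stacking rule: highest base plus 60% of each additional charge. Highest is forgery at $19,500. Additional: $5,300 × 60% = $3,180. Combined base = $19,500 + $3,180 = $22,680.
Documented medical condition requiring ongoing local treatment (−40%): $22,680 × 0.6 = $13,608.
Defendant has an active warrant in another jurisdiction (+35%): $13,608 × 1.35 = $18,370.80.
$18,370.80 is at or above the $3,500 minimum.
Rounded to the nearest dollar: $18,371.

$18,371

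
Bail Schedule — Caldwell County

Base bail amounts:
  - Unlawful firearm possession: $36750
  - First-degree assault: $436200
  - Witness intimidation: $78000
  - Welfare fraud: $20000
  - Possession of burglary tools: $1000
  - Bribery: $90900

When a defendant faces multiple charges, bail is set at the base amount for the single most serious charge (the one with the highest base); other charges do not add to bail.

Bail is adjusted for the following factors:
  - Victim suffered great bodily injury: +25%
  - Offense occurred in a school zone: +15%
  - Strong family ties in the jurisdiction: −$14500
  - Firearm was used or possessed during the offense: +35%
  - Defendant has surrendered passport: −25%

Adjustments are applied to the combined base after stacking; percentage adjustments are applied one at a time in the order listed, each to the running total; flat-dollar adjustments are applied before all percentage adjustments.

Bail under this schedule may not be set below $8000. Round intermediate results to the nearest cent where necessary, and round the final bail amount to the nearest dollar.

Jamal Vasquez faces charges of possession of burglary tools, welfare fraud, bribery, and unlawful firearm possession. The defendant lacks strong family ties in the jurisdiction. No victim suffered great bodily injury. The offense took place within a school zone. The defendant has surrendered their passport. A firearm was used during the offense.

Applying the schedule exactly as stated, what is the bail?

$105842

Base amounts from the schedule: possession of burglary tools $1000; welfare fraud $20000; bribery $90900; unlawful firearm possession $36750.
Stacking rule: use the highest base only. Highest is bribery at $90900. Combined base = $90900.
Offense occurred in a school zone (+15%): $90900 × 1.15 = $104535.
Firearm was used or possessed during the offense (+35%): $104535 × 1.35 = $141122.25.
Defendant has surrendered passport (−25%): $141122.25 × 0.75 = $105841.69.
$105841.69 is at or above the $8000 minimum.
Rounded to the nearest dollar: $105842.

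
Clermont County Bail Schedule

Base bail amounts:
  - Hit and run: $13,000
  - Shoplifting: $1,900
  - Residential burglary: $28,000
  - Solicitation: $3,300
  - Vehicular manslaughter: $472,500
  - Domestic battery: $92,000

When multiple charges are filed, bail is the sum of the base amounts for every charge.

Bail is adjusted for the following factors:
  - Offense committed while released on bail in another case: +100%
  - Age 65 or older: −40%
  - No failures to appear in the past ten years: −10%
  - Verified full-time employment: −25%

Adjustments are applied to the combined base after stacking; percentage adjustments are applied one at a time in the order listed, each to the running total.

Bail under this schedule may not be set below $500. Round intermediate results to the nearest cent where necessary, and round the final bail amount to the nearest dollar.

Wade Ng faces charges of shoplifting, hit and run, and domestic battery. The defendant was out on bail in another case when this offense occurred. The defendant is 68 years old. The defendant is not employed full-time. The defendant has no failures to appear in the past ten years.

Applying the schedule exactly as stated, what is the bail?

$115,452

Base amounts from the schedule: shoplifting $1,900; hit and run $13,000; domestic battery $92,000.
Stacking rule: sum of all bases. $1,900 + $13,000 + $92,000 = $106,900.
Offense committed while released on bail in another case (+100%): $106,900 × 2 = $213,800.
Age 65 or older (−40%): $213,800 × 0.6 = $128,280.
No failures to appear in the past ten years (−10%): $128,280 × 0.9 = $115,452.
$115,452 is at or above the $500 minimum.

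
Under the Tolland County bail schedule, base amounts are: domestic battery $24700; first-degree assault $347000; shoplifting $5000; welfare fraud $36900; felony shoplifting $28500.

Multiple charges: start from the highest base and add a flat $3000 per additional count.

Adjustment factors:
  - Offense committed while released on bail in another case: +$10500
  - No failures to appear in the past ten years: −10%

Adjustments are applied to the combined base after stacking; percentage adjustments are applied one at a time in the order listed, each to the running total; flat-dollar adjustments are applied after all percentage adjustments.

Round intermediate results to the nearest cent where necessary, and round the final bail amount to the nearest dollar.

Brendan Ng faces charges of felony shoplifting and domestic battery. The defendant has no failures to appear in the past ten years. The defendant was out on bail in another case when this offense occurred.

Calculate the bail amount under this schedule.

$38850

Base amounts from the schedule: felony shoplifting $28500; domestic battery $24700.
Stacking rule: highest base plus $3000 per additional charge. Highest is felony shoplifting at $28500; 1 additional charge → +$3000. Combined base = $31500.
No failures to appear in the past ten years (−10%): $31500 × 0.9 = $28350.
Offense committed while released on bail in another case (+$10500 flat): $28350 + $10500 = $38850.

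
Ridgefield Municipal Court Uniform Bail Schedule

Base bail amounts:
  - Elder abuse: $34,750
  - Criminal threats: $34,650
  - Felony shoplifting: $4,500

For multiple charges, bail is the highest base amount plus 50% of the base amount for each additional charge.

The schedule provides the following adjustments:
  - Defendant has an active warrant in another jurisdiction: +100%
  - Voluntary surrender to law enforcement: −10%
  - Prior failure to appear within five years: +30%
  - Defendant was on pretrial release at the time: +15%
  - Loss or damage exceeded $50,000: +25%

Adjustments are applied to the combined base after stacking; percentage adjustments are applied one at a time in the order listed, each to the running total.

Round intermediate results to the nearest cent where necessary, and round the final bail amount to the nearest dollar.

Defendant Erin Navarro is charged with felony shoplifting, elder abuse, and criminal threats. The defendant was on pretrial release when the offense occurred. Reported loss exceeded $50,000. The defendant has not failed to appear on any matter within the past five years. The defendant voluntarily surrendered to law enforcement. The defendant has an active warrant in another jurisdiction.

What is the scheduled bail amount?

$140,566

Base amounts from the schedule: felony shoplifting $4,500; elder abuse $34,750; criminal threats $34,650.
Stacking rule: highest base plus 50% of each additional charge. Highest is elder abuse at $34,750. Additional: $4,500 × 50% = $2,250; $34,650 × 50% = $17,325. Combined base = $34,750 + $19,575 = $54,325.
Defendant has an active warrant in another jurisdiction (+100%): $54,325 × 2 = $108,650.
Voluntary surrender to law enforcement (−10%): $108,650 × 0.9 = $97,785.
Defendant was on pretrial release at the time (+15%): $97,785 × 1.15 = $112,452.75.
Loss or damage exceeded $50,000 (+25%): $112,452.75 × 1.25 = $140,565.94.
Rounded to the nearest dollar: $140,566.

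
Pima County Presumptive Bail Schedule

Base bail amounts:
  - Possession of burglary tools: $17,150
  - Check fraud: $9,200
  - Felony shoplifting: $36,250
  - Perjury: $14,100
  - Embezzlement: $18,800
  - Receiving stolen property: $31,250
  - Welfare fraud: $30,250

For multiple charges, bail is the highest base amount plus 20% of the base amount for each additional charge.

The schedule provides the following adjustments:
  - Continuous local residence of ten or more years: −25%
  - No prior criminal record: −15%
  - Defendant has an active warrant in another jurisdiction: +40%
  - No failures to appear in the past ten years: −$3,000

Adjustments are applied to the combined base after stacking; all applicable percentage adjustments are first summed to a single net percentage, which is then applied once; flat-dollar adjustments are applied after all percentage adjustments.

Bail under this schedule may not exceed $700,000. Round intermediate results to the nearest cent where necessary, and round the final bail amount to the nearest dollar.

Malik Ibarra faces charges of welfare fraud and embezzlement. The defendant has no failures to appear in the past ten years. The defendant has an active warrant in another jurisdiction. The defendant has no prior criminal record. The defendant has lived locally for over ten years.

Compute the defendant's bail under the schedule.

$31,010

Base amounts from the schedule: welfare fraud $30,250; embezzlement $18,800.
Stacking rule: highest base plus 20% of each additional charge. Highest is welfare fraud at $30,250. Additional: $18,800 × 20% = $3,760. Combined base = $30,250 + $3,760 = $34,010.
Net percentage adjustment: −25% −15% +40% = +0%. $34,010 × 1 = $34,010.
No failures to appear in the past ten years (−$3,000 flat): $34,010 − $3,000 = $31,010.
$31,010 is within the $700,000 maximum.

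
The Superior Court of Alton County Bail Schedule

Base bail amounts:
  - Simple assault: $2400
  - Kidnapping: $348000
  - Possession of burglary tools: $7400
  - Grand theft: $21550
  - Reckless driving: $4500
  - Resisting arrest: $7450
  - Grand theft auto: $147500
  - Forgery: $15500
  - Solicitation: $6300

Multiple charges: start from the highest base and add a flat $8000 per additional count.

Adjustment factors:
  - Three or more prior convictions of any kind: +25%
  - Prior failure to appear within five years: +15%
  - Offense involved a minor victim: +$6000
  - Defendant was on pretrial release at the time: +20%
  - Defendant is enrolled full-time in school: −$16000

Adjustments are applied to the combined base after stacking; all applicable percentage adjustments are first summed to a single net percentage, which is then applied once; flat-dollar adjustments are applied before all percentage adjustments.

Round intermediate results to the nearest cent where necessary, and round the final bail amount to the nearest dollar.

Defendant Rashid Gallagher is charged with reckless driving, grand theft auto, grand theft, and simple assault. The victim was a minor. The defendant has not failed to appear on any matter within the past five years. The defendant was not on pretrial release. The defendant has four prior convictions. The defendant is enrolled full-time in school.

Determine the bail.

Base amounts from the schedule: reckless driving $4500; grand theft auto $147500; grand theft $21550; simple assault $2400.
Stacking rule: highest base plus $8000 per additional charge. Highest is grand theft auto at $147500; 3 additional charges → +$24000. Combined base = $171500.
Offense involved a minor victim (+$6000 flat): $171500 + $6000 = $177500.
Defendant is enrolled full-time in school (−$16000 flat): $177500 − $16000 = $161500.
Three or more prior convictions of any kind (+25%): $161500 × 1.25 = $201875.

$201875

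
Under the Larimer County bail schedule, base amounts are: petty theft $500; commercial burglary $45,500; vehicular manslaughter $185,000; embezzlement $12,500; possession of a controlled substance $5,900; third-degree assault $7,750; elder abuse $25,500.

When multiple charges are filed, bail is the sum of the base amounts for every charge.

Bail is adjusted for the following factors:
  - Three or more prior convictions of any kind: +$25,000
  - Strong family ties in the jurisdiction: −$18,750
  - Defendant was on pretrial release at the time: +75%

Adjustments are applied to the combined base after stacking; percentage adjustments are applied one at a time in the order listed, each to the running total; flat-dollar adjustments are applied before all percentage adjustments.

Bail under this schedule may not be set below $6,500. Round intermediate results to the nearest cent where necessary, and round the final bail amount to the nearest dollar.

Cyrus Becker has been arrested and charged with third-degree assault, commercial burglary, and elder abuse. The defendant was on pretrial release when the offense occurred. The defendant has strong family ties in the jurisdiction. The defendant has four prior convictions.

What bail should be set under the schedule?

Base amounts from the schedule: third-degree assault $7,750; commercial burglary $45,500; elder abuse $25,500.
Stacking rule: sum of all bases. $7,750 + $45,500 + $25,500 = $78,750.
Three or more prior convictions of any kind (+$25,000 flat): $78,750 + $25,000 = $103,750.
Strong family ties in the jurisdiction (−$18,750 flat): $103,750 − $18,750 = $85,000.
Defendant was on pretrial release at the time (+75%): $85,000 × 1.75 = $148,750.
$148,750 is at or above the $6,500 minimum.

$148,750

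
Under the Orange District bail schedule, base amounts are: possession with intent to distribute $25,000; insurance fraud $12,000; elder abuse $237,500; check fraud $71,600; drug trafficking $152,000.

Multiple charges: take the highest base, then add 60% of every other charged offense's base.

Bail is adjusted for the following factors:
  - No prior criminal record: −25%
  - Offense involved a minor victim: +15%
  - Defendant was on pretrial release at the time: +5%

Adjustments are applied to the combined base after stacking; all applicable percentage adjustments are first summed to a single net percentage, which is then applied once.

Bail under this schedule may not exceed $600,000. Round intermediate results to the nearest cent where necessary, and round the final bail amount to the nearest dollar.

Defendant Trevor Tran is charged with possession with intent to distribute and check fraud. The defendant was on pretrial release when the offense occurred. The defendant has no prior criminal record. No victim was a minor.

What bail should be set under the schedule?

Base amounts from the schedule: possession with intent to distribute $25,000; check fraud $71,600.
Stacking rule: highest base plus 60% of each additional charge. Highest is check fraud at $71,600. Additional: $25,000 × 60% = $15,000. Combined base = $71,600 + $15,000 = $86,600.
Net percentage adjustment: −25% +5% = −20%. $86,600 × 0.8 = $69,280.
$69,280 is within the $600,000 maximum.

$69,280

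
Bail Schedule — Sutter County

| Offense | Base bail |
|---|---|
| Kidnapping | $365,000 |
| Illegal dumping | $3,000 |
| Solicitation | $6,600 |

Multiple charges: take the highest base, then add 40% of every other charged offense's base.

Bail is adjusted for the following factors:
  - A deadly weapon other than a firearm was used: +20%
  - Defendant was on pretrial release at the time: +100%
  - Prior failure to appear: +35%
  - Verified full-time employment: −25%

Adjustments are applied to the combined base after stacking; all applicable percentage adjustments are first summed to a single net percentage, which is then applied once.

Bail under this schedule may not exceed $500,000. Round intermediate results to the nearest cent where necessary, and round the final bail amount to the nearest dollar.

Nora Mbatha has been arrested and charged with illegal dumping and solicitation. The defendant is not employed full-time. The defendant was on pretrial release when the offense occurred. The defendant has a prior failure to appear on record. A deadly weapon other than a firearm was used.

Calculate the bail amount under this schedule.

Base amounts from the schedule: illegal dumping $3,000; solicitation $6,600.
Stacking rule: highest base plus 40% of each additional charge. Highest is solicitation at $6,600. Additional: $3,000 × 40% = $1,200. Combined base = $6,600 + $1,200 = $7,800.
Net percentage adjustment: +20% +100% +35% = +155%. $7,800 × 2.55 = $19,890.
$19,890 is within the $500,000 maximum.

$19,890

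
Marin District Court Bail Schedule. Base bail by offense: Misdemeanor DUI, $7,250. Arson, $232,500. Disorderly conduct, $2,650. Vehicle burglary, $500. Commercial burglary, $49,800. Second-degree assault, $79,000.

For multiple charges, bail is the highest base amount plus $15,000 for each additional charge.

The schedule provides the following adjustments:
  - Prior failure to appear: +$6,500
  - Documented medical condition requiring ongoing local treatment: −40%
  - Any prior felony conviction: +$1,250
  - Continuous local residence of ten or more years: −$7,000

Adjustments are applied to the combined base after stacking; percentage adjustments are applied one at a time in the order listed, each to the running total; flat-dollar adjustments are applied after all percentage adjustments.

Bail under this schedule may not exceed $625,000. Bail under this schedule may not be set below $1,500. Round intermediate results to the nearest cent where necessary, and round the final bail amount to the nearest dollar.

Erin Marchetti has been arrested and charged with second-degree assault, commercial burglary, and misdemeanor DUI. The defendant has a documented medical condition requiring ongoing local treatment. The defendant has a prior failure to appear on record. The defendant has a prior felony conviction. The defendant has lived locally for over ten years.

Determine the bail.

Base amounts from the schedule: second-degree assault $79,000; commercial burglary $49,800; misdemeanor DUI $7,250.
Stacking rule: highest base plus $15,000 per additional charge. Highest is second-degree assault at $79,000; 2 additional charges → +$30,000. Combined base = $109,000.
Documented medical condition requiring ongoing local treatment (−40%): $109,000 × 0.6 = $65,400.
Prior failure to appear (+$6,500 flat): $65,400 + $6,500 = $71,900.
Any prior felony conviction (+$1,250 flat): $71,900 + $1,250 = $73,150.
Continuous local residence of ten or more years (−$7,000 flat): $73,150 − $7,000 = $66,150.
$66,150 is within the $625,000 maximum.
$66,150 is at or above the $1,500 minimum.

$66,150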